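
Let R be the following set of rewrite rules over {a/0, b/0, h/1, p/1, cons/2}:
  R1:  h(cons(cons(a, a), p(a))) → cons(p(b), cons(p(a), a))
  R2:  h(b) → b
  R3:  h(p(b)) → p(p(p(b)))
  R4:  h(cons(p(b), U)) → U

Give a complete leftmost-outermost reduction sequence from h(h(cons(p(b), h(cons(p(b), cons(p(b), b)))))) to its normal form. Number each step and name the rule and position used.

1. h(h(cons(p(b), h(cons(p(b), cons(p(b), b))))))  →  h(h(cons(p(b), cons(p(b), b))))   [R4 at 1]
2. h(h(cons(p(b), cons(p(b), b))))  →  h(cons(p(b), b))   [R4 at 1]
3. h(cons(p(b), b))  →  b   [R4 at ε]

b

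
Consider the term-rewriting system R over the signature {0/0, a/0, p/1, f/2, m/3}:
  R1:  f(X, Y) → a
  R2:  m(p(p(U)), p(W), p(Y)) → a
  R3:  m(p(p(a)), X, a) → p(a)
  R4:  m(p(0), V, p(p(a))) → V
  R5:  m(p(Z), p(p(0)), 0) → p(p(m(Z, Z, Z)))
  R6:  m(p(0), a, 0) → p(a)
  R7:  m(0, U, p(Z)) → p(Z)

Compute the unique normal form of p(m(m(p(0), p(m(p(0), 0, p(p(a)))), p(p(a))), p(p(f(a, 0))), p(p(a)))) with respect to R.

p(p(p(a)))

1. p(m(m(p(0), p(m(p(0), 0, p(p(a)))), p(p(a))), p(p(f(a, 0))), p(p(a))))  →  p(m(p(m(p(0), 0, p(p(a)))), p(p(f(a, 0))), p(p(a))))   [R4 at 1.1]
2. p(m(p(m(p(0), 0, p(p(a)))), p(p(f(a, 0))), p(p(a))))  →  p(m(p(0), p(p(f(a, 0))), p(p(a))))   [R4 at 1.1.1]
3. p(m(p(0), p(p(f(a, 0))), p(p(a))))  →  p(p(p(f(a, 0))))   [R4 at 1]
4. p(p(p(f(a, 0))))  →  p(p(p(a)))   [R1 at 1.1.1]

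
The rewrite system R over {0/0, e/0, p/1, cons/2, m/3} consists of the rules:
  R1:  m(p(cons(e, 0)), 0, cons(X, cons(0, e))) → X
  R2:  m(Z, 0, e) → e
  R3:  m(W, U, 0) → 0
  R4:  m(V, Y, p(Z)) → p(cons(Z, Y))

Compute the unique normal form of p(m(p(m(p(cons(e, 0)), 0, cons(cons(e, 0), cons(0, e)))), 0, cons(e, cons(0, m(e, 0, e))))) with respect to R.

p(e)

1. p(m(p(m(p(cons(e, 0)), 0, cons(cons(e, 0), cons(0, e)))), 0, cons(e, cons(0, m(e, 0, e)))))  →  p(m(p(cons(e, 0)), 0, cons(e, cons(0, m(e, 0, e)))))   [R1 at 1.1.1]
2. p(m(p(cons(e, 0)), 0, cons(e, cons(0, m(e, 0, e)))))  →  p(m(p(cons(e, 0)), 0, cons(e, cons(0, e))))   [R2 at 1.3.2.2]
3. p(m(p(cons(e, 0)), 0, cons(e, cons(0, e))))  →  p(e)   [R1 at 1]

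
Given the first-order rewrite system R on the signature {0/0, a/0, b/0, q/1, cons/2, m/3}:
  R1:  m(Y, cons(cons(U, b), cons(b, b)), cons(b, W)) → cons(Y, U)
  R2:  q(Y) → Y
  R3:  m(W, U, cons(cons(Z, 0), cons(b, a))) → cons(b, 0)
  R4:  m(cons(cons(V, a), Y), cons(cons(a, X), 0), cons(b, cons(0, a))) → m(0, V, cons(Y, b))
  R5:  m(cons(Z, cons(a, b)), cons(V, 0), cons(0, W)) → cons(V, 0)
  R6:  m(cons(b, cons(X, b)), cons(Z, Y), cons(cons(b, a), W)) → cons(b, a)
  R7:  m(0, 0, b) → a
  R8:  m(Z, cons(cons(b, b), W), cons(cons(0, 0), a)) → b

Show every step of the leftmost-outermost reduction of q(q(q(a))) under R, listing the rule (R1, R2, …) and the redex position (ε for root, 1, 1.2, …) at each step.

a

1. q(q(q(a)))  →  q(q(a))   [R2 at ε]
2. q(q(a))  →  q(a)   [R2 at ε]
3. q(a)  →  a   [R2 at ε]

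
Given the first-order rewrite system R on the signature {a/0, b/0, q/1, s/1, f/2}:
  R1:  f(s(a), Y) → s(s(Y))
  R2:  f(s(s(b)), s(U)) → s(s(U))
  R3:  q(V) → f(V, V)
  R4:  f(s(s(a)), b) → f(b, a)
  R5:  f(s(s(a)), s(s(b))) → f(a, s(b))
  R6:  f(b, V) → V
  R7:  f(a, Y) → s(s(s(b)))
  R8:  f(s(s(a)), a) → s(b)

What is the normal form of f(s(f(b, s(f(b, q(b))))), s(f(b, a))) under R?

s(s(a))

1. f(s(f(b, s(f(b, q(b))))), s(f(b, a)))  →  f(s(s(f(b, q(b)))), s(f(b, a)))   [R6 at 1.1]
2. f(s(s(f(b, q(b)))), s(f(b, a)))  →  f(s(s(q(b))), s(f(b, a)))   [R6 at 1.1.1]
3. f(s(s(q(b))), s(f(b, a)))  →  f(s(s(f(b, b))), s(f(b, a)))   [R3 at 1.1.1]
4. f(s(s(f(b, b))), s(f(b, a)))  →  f(s(s(b)), s(f(b, a)))   [R6 at 1.1.1]
5. f(s(s(b)), s(f(b, a)))  →  s(s(f(b, a)))   [R2 at ε]
6. s(s(f(b, a)))  →  s(s(a))   [R6 at 1.1]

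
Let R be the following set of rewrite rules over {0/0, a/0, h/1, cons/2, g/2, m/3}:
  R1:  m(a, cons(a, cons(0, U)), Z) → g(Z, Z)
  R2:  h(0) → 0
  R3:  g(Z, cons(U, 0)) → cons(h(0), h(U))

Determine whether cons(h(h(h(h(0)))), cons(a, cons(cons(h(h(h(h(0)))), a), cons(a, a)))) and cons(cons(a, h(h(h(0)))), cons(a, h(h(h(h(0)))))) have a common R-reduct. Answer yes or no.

no — NF(t₁) = cons(0, cons(a, cons(cons(0, a), cons(a, a)))), NF(t₂) = cons(cons(a, 0), cons(a, 0))

Reduce t₁ = cons(h(h(h(h(0)))), cons(a, cons(cons(h(h(h(h(0)))), a), cons(a, a)))):
1. cons(h(h(h(h(0)))), cons(a, cons(cons(h(h(h(h(0)))), a), cons(a, a))))  →  cons(h(h(h(0))), cons(a, cons(cons(h(h(h(h(0)))), a), cons(a, a))))   [R2 at 1.1.1.1]
2. cons(h(h(h(0))), cons(a, cons(cons(h(h(h(h(0)))), a), cons(a, a))))  →  cons(h(h(0)), cons(a, cons(cons(h(h(h(h(0)))), a), cons(a, a))))   [R2 at 1.1.1]
3. cons(h(h(0)), cons(a, cons(cons(h(h(h(h(0)))), a), cons(a, a))))  →  cons(h(0), cons(a, cons(cons(h(h(h(h(0)))), a), cons(a, a))))   [R2 at 1.1]
4. cons(h(0), cons(a, cons(cons(h(h(h(h(0)))), a), cons(a, a))))  →  cons(0, cons(a, cons(cons(h(h(h(h(0)))), a), cons(a, a))))   [R2 at 1]
5. cons(0, cons(a, cons(cons(h(h(h(h(0)))), a), cons(a, a))))  →  cons(0, cons(a, cons(cons(h(h(h(0))), a), cons(a, a))))   [R2 at 2.2.1.1.1.1.1]
6. cons(0, cons(a, cons(cons(h(h(h(0))), a), cons(a, a))))  →  cons(0, cons(a, cons(cons(h(h(0)), a), cons(a, a))))   [R2 at 2.2.1.1.1.1]
7. cons(0, cons(a, cons(cons(h(h(0)), a), cons(a, a))))  →  cons(0, cons(a, cons(cons(h(0), a), cons(a, a))))   [R2 at 2.2.1.1.1]
8. cons(0, cons(a, cons(cons(h(0), a), cons(a, a))))  →  cons(0, cons(a, cons(cons(0, a), cons(a, a))))   [R2 at 2.2.1.1]

Reduce t₂ = cons(cons(a, h(h(h(0)))), cons(a, h(h(h(h(0)))))):
1. cons(cons(a, h(h(h(0)))), cons(a, h(h(h(h(0))))))  →  cons(cons(a, h(h(0))), cons(a, h(h(h(h(0))))))   [R2 at 1.2.1.1]
2. cons(cons(a, h(h(0))), cons(a, h(h(h(h(0))))))  →  cons(cons(a, h(0)), cons(a, h(h(h(h(0))))))   [R2 at 1.2.1]
3. cons(cons(a, h(0)), cons(a, h(h(h(h(0))))))  →  cons(cons(a, 0), cons(a, h(h(h(h(0))))))   [R2 at 1.2]
4. cons(cons(a, 0), cons(a, h(h(h(h(0))))))  →  cons(cons(a, 0), cons(a, h(h(h(0)))))   [R2 at 2.2.1.1.1]
5. cons(cons(a, 0), cons(a, h(h(h(0)))))  →  cons(cons(a, 0), cons(a, h(h(0))))   [R2 at 2.2.1.1]
6. cons(cons(a, 0), cons(a, h(h(0))))  →  cons(cons(a, 0), cons(a, h(0)))   [R2 at 2.2.1]
7. cons(cons(a, 0), cons(a, h(0)))  →  cons(cons(a, 0), cons(a, 0))   [R2 at 2.2]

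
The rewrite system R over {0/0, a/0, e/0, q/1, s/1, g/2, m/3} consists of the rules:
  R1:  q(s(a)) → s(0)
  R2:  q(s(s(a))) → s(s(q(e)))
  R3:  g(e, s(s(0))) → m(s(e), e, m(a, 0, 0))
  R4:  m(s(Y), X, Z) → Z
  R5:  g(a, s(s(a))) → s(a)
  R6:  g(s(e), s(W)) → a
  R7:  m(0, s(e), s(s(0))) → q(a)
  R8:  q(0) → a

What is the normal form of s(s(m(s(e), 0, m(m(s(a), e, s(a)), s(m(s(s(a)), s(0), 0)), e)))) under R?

s(s(e))

1. s(s(m(s(e), 0, m(m(s(a), e, s(a)), s(m(s(s(a)), s(0), 0)), e))))  →  s(s(m(m(s(a), e, s(a)), s(m(s(s(a)), s(0), 0)), e)))   [R4 at 1.1]
2. s(s(m(m(s(a), e, s(a)), s(m(s(s(a)), s(0), 0)), e)))  →  s(s(m(s(a), s(m(s(s(a)), s(0), 0)), e)))   [R4 at 1.1.1]
3. s(s(m(s(a), s(m(s(s(a)), s(0), 0)), e)))  →  s(s(e))   [R4 at 1.1]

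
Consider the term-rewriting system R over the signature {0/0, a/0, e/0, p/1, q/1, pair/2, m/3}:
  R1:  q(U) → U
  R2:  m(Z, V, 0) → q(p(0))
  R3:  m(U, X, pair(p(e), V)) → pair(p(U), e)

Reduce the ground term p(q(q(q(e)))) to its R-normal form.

1. p(q(q(q(e))))  →  p(q(q(e)))   [R1 at 1]
2. p(q(q(e)))  →  p(q(e))   [R1 at 1]
3. p(q(e))  →  p(e)   [R1 at 1]

p(e)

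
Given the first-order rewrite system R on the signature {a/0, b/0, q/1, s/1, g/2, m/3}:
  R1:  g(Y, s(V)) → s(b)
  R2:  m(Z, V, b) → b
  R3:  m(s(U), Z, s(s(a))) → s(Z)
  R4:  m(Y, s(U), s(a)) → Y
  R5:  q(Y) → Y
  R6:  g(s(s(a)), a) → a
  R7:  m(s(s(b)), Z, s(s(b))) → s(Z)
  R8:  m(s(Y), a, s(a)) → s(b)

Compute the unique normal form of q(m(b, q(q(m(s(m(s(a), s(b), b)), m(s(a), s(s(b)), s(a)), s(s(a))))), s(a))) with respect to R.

b

1. q(m(b, q(q(m(s(m(s(a), s(b), b)), m(s(a), s(s(b)), s(a)), s(s(a))))), s(a)))  →  m(b, q(q(m(s(m(s(a), s(b), b)), m(s(a), s(s(b)), s(a)), s(s(a))))), s(a))   [R5 at ε]
2. m(b, q(q(m(s(m(s(a), s(b), b)), m(s(a), s(s(b)), s(a)), s(s(a))))), s(a))  →  m(b, q(m(s(m(s(a), s(b), b)), m(s(a), s(s(b)), s(a)), s(s(a)))), s(a))   [R5 at 2]
3. m(b, q(m(s(m(s(a), s(b), b)), m(s(a), s(s(b)), s(a)), s(s(a)))), s(a))  →  m(b, m(s(m(s(a), s(b), b)), m(s(a), s(s(b)), s(a)), s(s(a))), s(a))   [R5 at 2]
4. m(b, m(s(m(s(a), s(b), b)), m(s(a), s(s(b)), s(a)), s(s(a))), s(a))  →  m(b, s(m(s(a), s(s(b)), s(a))), s(a))   [R3 at 2]
5. m(b, s(m(s(a), s(s(b)), s(a))), s(a))  →  b   [R4 at ε]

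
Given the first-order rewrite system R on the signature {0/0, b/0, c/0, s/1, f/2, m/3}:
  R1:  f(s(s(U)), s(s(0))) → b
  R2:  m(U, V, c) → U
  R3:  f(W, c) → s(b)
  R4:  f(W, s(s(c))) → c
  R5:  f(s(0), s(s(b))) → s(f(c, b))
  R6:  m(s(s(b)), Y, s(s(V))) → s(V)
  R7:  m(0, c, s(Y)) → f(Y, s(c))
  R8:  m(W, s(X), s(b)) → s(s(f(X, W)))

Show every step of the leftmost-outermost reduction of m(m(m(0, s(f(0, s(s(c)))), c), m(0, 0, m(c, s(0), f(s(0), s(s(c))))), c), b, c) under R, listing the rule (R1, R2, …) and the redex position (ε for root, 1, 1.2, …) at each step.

1. m(m(m(0, s(f(0, s(s(c)))), c), m(0, 0, m(c, s(0), f(s(0), s(s(c))))), c), b, c)  →  m(m(0, s(f(0, s(s(c)))), c), m(0, 0, m(c, s(0), f(s(0), s(s(c))))), c)   [R2 at ε]
2. m(m(0, s(f(0, s(s(c)))), c), m(0, 0, m(c, s(0), f(s(0), s(s(c))))), c)  →  m(0, s(f(0, s(s(c)))), c)   [R2 at ε]
3. m(0, s(f(0, s(s(c)))), c)  →  0   [R2 at ε]

0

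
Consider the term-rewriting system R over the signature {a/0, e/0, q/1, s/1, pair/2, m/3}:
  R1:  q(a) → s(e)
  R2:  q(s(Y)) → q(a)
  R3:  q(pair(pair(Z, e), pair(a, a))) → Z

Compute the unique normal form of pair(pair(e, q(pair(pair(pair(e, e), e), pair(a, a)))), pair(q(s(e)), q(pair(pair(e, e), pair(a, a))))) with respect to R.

1. pair(pair(e, q(pair(pair(pair(e, e), e), pair(a, a)))), pair(q(s(e)), q(pair(pair(e, e), pair(a, a)))))  →  pair(pair(e, pair(e, e)), pair(q(s(e)), q(pair(pair(e, e), pair(a, a)))))   [R3 at 1.2]
2. pair(pair(e, pair(e, e)), pair(q(s(e)), q(pair(pair(e, e), pair(a, a)))))  →  pair(pair(e, pair(e, e)), pair(q(a), q(pair(pair(e, e), pair(a, a)))))   [R2 at 2.1]
3. pair(pair(e, pair(e, e)), pair(q(a), q(pair(pair(e, e), pair(a, a)))))  →  pair(pair(e, pair(e, e)), pair(s(e), q(pair(pair(e, e), pair(a, a)))))   [R1 at 2.1]
4. pair(pair(e, pair(e, e)), pair(s(e), q(pair(pair(e, e), pair(a, a)))))  →  pair(pair(e, pair(e, e)), pair(s(e), e))   [R3 at 2.2]

pair(pair(e, pair(e, e)), pair(s(e), e))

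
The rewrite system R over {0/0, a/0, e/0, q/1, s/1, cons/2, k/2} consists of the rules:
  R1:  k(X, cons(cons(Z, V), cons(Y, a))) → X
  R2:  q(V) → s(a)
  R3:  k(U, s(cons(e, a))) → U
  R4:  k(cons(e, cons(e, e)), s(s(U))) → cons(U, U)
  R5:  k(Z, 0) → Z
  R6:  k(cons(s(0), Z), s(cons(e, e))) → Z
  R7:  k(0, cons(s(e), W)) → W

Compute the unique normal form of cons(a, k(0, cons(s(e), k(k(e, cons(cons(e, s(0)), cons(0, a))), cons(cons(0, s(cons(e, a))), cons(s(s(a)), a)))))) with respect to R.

cons(a, e)

1. cons(a, k(0, cons(s(e), k(k(e, cons(cons(e, s(0)), cons(0, a))), cons(cons(0, s(cons(e, a))), cons(s(s(a)), a))))))  →  cons(a, k(k(e, cons(cons(e, s(0)), cons(0, a))), cons(cons(0, s(cons(e, a))), cons(s(s(a)), a))))   [R7 at 2]
2. cons(a, k(k(e, cons(cons(e, s(0)), cons(0, a))), cons(cons(0, s(cons(e, a))), cons(s(s(a)), a))))  →  cons(a, k(e, cons(cons(e, s(0)), cons(0, a))))   [R1 at 2]
3. cons(a, k(e, cons(cons(e, s(0)), cons(0, a))))  →  cons(a, e)   [R1 at 2]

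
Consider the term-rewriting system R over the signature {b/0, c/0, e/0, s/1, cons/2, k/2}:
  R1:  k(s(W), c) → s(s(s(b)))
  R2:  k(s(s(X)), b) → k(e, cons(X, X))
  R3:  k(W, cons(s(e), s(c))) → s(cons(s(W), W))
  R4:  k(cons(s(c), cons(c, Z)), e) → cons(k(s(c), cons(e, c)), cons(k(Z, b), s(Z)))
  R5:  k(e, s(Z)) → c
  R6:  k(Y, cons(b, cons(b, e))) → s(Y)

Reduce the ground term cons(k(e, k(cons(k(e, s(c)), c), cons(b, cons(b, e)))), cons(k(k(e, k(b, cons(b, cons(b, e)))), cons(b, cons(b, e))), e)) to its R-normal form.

1. cons(k(e, k(cons(k(e, s(c)), c), cons(b, cons(b, e)))), cons(k(k(e, k(b, cons(b, cons(b, e)))), cons(b, cons(b, e))), e))  →  cons(k(e, s(cons(k(e, s(c)), c))), cons(k(k(e, k(b, cons(b, cons(b, e)))), cons(b, cons(b, e))), e))   [R6 at 1.2]
2. cons(k(e, s(cons(k(e, s(c)), c))), cons(k(k(e, k(b, cons(b, cons(b, e)))), cons(b, cons(b, e))), e))  →  cons(c, cons(k(k(e, k(b, cons(b, cons(b, e)))), cons(b, cons(b, e))), e))   [R5 at 1]
3. cons(c, cons(k(k(e, k(b, cons(b, cons(b, e)))), cons(b, cons(b, e))), e))  →  cons(c, cons(s(k(e, k(b, cons(b, cons(b, e))))), e))   [R6 at 2.1]
4. cons(c, cons(s(k(e, k(b, cons(b, cons(b, e))))), e))  →  cons(c, cons(s(k(e, s(b))), e))   [R6 at 2.1.1.2]
5. cons(c, cons(s(k(e, s(b))), e))  →  cons(c, cons(s(c), e))   [R5 at 2.1.1]

cons(c, cons(s(c), e))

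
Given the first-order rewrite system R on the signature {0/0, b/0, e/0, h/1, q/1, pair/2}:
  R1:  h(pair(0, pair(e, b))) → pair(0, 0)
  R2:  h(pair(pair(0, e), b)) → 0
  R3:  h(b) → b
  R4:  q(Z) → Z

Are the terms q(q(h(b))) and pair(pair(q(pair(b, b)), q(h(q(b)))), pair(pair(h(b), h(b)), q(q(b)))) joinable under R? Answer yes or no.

no — NF(t₁) = b, NF(t₂) = pair(pair(pair(b, b), b), pair(pair(b, b), b))

Reduce t₁ = q(q(h(b))):
1. q(q(h(b)))  →  q(h(b))   [R4 at ε]
2. q(h(b))  →  h(b)   [R4 at ε]
3. h(b)  →  b   [R3 at ε]

Reduce t₂ = pair(pair(q(pair(b, b)), q(h(q(b)))), pair(pair(h(b), h(b)), q(q(b)))):
1. pair(pair(q(pair(b, b)), q(h(q(b)))), pair(pair(h(b), h(b)), q(q(b))))  →  pair(pair(pair(b, b), q(h(q(b)))), pair(pair(h(b), h(b)), q(q(b))))   [R4 at 1.1]
2. pair(pair(pair(b, b), q(h(q(b)))), pair(pair(h(b), h(b)), q(q(b))))  →  pair(pair(pair(b, b), h(q(b))), pair(pair(h(b), h(b)), q(q(b))))   [R4 at 1.2]
3. pair(pair(pair(b, b), h(q(b))), pair(pair(h(b), h(b)), q(q(b))))  →  pair(pair(pair(b, b), h(b)), pair(pair(h(b), h(b)), q(q(b))))   [R4 at 1.2.1]
4. pair(pair(pair(b, b), h(b)), pair(pair(h(b), h(b)), q(q(b))))  →  pair(pair(pair(b, b), b), pair(pair(h(b), h(b)), q(q(b))))   [R3 at 1.2]
5. pair(pair(pair(b, b), b), pair(pair(h(b), h(b)), q(q(b))))  →  pair(pair(pair(b, b), b), pair(pair(b, h(b)), q(q(b))))   [R3 at 2.1.1]
6. pair(pair(pair(b, b), b), pair(pair(b, h(b)), q(q(b))))  →  pair(pair(pair(b, b), b), pair(pair(b, b), q(q(b))))   [R3 at 2.1.2]
7. pair(pair(pair(b, b), b), pair(pair(b, b), q(q(b))))  →  pair(pair(pair(b, b), b), pair(pair(b, b), q(b)))   [R4 at 2.2]
8. pair(pair(pair(b, b), b), pair(pair(b, b), q(b)))  →  pair(pair(pair(b, b), b), pair(pair(b, b), b))   [R4 at 2.2]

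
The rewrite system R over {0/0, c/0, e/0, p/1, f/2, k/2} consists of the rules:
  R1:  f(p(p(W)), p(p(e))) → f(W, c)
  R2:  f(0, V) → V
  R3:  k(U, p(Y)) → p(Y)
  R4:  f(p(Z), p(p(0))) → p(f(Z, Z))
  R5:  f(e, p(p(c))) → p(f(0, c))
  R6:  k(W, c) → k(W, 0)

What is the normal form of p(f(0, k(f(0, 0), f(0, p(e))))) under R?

p(p(e))

1. p(f(0, k(f(0, 0), f(0, p(e)))))  →  p(k(f(0, 0), f(0, p(e))))   [R2 at 1]
2. p(k(f(0, 0), f(0, p(e))))  →  p(k(0, f(0, p(e))))   [R2 at 1.1]
3. p(k(0, f(0, p(e))))  →  p(k(0, p(e)))   [R2 at 1.2]
4. p(k(0, p(e)))  →  p(p(e))   [R3 at 1]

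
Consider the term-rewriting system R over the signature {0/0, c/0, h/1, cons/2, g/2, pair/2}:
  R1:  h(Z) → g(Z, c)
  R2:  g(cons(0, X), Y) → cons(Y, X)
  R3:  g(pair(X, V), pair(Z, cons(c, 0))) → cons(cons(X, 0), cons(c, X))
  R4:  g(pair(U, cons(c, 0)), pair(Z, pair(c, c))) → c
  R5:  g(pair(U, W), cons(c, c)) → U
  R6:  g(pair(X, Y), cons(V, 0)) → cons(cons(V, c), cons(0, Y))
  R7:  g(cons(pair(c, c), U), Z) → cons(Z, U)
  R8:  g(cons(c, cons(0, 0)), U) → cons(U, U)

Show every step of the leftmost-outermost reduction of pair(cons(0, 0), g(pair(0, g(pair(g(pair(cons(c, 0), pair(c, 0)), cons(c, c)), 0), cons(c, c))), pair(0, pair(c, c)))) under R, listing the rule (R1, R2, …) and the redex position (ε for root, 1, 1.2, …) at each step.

pair(cons(0, 0), c)

1. pair(cons(0, 0), g(pair(0, g(pair(g(pair(cons(c, 0), pair(c, 0)), cons(c, c)), 0), cons(c, c))), pair(0, pair(c, c))))  →  pair(cons(0, 0), g(pair(0, g(pair(cons(c, 0), pair(c, 0)), cons(c, c))), pair(0, pair(c, c))))   [R5 at 2.1.2]
2. pair(cons(0, 0), g(pair(0, g(pair(cons(c, 0), pair(c, 0)), cons(c, c))), pair(0, pair(c, c))))  →  pair(cons(0, 0), g(pair(0, cons(c, 0)), pair(0, pair(c, c))))   [R5 at 2.1.2]
3. pair(cons(0, 0), g(pair(0, cons(c, 0)), pair(0, pair(c, c))))  →  pair(cons(0, 0), c)   [R4 at 2]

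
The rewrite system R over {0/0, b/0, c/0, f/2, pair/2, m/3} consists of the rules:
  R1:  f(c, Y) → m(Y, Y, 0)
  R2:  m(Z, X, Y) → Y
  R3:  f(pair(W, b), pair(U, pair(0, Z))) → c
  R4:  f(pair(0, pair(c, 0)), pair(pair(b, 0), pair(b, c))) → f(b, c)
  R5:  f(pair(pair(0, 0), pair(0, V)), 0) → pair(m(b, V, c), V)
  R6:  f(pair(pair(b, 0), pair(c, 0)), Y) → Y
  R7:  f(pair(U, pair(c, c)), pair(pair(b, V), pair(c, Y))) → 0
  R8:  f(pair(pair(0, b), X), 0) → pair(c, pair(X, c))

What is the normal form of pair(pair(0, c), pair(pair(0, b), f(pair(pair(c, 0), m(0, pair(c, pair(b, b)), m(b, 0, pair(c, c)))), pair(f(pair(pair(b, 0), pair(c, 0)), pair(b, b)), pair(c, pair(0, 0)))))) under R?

pair(pair(0, c), pair(pair(0, b), 0))

1. pair(pair(0, c), pair(pair(0, b), f(pair(pair(c, 0), m(0, pair(c, pair(b, b)), m(b, 0, pair(c, c)))), pair(f(pair(pair(b, 0), pair(c, 0)), pair(b, b)), pair(c, pair(0, 0))))))  →  pair(pair(0, c), pair(pair(0, b), f(pair(pair(c, 0), m(b, 0, pair(c, c))), pair(f(pair(pair(b, 0), pair(c, 0)), pair(b, b)), pair(c, pair(0, 0))))))   [R2 at 2.2.1.2]
2. pair(pair(0, c), pair(pair(0, b), f(pair(pair(c, 0), m(b, 0, pair(c, c))), pair(f(pair(pair(b, 0), pair(c, 0)), pair(b, b)), pair(c, pair(0, 0))))))  →  pair(pair(0, c), pair(pair(0, b), f(pair(pair(c, 0), pair(c, c)), pair(f(pair(pair(b, 0), pair(c, 0)), pair(b, b)), pair(c, pair(0, 0))))))   [R2 at 2.2.1.2]
3. pair(pair(0, c), pair(pair(0, b), f(pair(pair(c, 0), pair(c, c)), pair(f(pair(pair(b, 0), pair(c, 0)), pair(b, b)), pair(c, pair(0, 0))))))  →  pair(pair(0, c), pair(pair(0, b), f(pair(pair(c, 0), pair(c, c)), pair(pair(b, b), pair(c, pair(0, 0))))))   [R6 at 2.2.2.1]
4. pair(pair(0, c), pair(pair(0, b), f(pair(pair(c, 0), pair(c, c)), pair(pair(b, b), pair(c, pair(0, 0))))))  →  pair(pair(0, c), pair(pair(0, b), 0))   [R7 at 2.2]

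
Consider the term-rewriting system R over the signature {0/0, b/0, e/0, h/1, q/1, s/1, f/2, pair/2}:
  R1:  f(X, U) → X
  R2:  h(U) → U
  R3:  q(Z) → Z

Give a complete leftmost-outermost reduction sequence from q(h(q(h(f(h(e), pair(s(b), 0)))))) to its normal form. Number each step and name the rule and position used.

e

1. q(h(q(h(f(h(e), pair(s(b), 0))))))  →  h(q(h(f(h(e), pair(s(b), 0)))))   [R3 at ε]
2. h(q(h(f(h(e), pair(s(b), 0)))))  →  q(h(f(h(e), pair(s(b), 0))))   [R2 at ε]
3. q(h(f(h(e), pair(s(b), 0))))  →  h(f(h(e), pair(s(b), 0)))   [R3 at ε]
4. h(f(h(e), pair(s(b), 0)))  →  f(h(e), pair(s(b), 0))   [R2 at ε]
5. f(h(e), pair(s(b), 0))  →  h(e)   [R1 at ε]
6. h(e)  →  e   [R2 at ε]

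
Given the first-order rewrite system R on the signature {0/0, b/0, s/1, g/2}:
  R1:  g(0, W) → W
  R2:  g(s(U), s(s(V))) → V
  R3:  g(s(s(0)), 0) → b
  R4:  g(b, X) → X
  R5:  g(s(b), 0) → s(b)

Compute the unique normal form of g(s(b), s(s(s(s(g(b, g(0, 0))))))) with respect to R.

1. g(s(b), s(s(s(s(g(b, g(0, 0)))))))  →  s(s(g(b, g(0, 0))))   [R2 at ε]
2. s(s(g(b, g(0, 0))))  →  s(s(g(0, 0)))   [R4 at 1.1]
3. s(s(g(0, 0)))  →  s(s(0))   [R1 at 1.1]

s(s(0))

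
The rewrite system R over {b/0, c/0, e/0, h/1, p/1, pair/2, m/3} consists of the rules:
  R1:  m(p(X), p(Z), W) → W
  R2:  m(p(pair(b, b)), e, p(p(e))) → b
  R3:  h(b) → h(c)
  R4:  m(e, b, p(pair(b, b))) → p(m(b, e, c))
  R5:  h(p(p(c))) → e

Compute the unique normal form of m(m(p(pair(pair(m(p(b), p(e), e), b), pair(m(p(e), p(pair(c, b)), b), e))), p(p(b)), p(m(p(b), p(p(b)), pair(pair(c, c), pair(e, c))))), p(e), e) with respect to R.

e

1. m(m(p(pair(pair(m(p(b), p(e), e), b), pair(m(p(e), p(pair(c, b)), b), e))), p(p(b)), p(m(p(b), p(p(b)), pair(pair(c, c), pair(e, c))))), p(e), e)  →  m(p(m(p(b), p(p(b)), pair(pair(c, c), pair(e, c)))), p(e), e)   [R1 at 1]
2. m(p(m(p(b), p(p(b)), pair(pair(c, c), pair(e, c)))), p(e), e)  →  e   [R1 at ε]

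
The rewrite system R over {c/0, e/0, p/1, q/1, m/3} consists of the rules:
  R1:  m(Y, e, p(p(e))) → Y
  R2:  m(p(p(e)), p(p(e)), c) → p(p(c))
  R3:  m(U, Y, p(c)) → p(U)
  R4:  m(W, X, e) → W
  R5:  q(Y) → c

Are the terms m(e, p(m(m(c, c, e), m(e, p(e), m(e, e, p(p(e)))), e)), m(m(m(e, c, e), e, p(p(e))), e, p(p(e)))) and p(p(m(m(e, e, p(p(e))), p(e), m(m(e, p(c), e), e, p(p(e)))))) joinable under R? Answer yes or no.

Reduce t₁ = m(e, p(m(m(c, c, e), m(e, p(e), m(e, e, p(p(e)))), e)), m(m(m(e, c, e), e, p(p(e))), e, p(p(e)))):
1. m(e, p(m(m(c, c, e), m(e, p(e), m(e, e, p(p(e)))), e)), m(m(m(e, c, e), e, p(p(e))), e, p(p(e))))  →  m(e, p(m(c, c, e)), m(m(m(e, c, e), e, p(p(e))), e, p(p(e))))   [R4 at 2.1]
2. m(e, p(m(c, c, e)), m(m(m(e, c, e), e, p(p(e))), e, p(p(e))))  →  m(e, p(c), m(m(m(e, c, e), e, p(p(e))), e, p(p(e))))   [R4 at 2.1]
3. m(e, p(c), m(m(m(e, c, e), e, p(p(e))), e, p(p(e))))  →  m(e, p(c), m(m(e, c, e), e, p(p(e))))   [R1 at 3]
4. m(e, p(c), m(m(e, c, e), e, p(p(e))))  →  m(e, p(c), m(e, c, e))   [R1 at 3]
5. m(e, p(c), m(e, c, e))  →  m(e, p(c), e)   [R4 at 3]
6. m(e, p(c), e)  →  e   [R4 at ε]

Reduce t₂ = p(p(m(m(e, e, p(p(e))), p(e), m(m(e, p(c), e), e, p(p(e)))))):
1. p(p(m(m(e, e, p(p(e))), p(e), m(m(e, p(c), e), e, p(p(e))))))  →  p(p(m(e, p(e), m(m(e, p(c), e), e, p(p(e))))))   [R1 at 1.1.1]
2. p(p(m(e, p(e), m(m(e, p(c), e), e, p(p(e))))))  →  p(p(m(e, p(e), m(e, p(c), e))))   [R1 at 1.1.3]
3. p(p(m(e, p(e), m(e, p(c), e))))  →  p(p(m(e, p(e), e)))   [R4 at 1.1.3]
4. p(p(m(e, p(e), e)))  →  p(p(e))   [R4 at 1.1]

no — NF(t₁) = e, NF(t₂) = p(p(e))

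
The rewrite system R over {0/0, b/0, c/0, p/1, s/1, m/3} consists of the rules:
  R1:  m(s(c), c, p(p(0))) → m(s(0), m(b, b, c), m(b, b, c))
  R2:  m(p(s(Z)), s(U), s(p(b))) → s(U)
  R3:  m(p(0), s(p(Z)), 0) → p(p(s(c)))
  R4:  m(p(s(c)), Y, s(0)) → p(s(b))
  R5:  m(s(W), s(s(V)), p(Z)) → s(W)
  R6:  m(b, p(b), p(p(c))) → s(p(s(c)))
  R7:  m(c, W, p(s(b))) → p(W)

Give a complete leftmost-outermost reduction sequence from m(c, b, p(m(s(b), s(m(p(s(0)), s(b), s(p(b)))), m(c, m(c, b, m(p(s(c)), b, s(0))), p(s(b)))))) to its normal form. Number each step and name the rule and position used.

1. m(c, b, p(m(s(b), s(m(p(s(0)), s(b), s(p(b)))), m(c, m(c, b, m(p(s(c)), b, s(0))), p(s(b))))))  →  m(c, b, p(m(s(b), s(s(b)), m(c, m(c, b, m(p(s(c)), b, s(0))), p(s(b))))))   [R2 at 3.1.2.1]
2. m(c, b, p(m(s(b), s(s(b)), m(c, m(c, b, m(p(s(c)), b, s(0))), p(s(b))))))  →  m(c, b, p(m(s(b), s(s(b)), p(m(c, b, m(p(s(c)), b, s(0)))))))   [R7 at 3.1.3]
3. m(c, b, p(m(s(b), s(s(b)), p(m(c, b, m(p(s(c)), b, s(0)))))))  →  m(c, b, p(s(b)))   [R5 at 3.1]
4. m(c, b, p(s(b)))  →  p(b)   [R7 at ε]

p(b)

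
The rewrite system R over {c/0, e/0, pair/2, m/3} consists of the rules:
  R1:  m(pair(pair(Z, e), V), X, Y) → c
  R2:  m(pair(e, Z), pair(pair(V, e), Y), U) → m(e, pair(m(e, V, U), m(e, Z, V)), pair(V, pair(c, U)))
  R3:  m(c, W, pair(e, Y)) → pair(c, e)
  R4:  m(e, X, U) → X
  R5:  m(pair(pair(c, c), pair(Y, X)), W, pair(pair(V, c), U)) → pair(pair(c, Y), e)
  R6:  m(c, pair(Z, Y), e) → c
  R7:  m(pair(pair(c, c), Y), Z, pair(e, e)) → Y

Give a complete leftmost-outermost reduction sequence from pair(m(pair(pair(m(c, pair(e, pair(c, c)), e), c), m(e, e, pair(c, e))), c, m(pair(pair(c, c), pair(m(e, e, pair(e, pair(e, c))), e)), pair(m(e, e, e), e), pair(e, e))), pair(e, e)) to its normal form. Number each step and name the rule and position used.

1. pair(m(pair(pair(m(c, pair(e, pair(c, c)), e), c), m(e, e, pair(c, e))), c, m(pair(pair(c, c), pair(m(e, e, pair(e, pair(e, c))), e)), pair(m(e, e, e), e), pair(e, e))), pair(e, e))  →  pair(m(pair(pair(c, c), m(e, e, pair(c, e))), c, m(pair(pair(c, c), pair(m(e, e, pair(e, pair(e, c))), e)), pair(m(e, e, e), e), pair(e, e))), pair(e, e))   [R6 at 1.1.1.1]
2. pair(m(pair(pair(c, c), m(e, e, pair(c, e))), c, m(pair(pair(c, c), pair(m(e, e, pair(e, pair(e, c))), e)), pair(m(e, e, e), e), pair(e, e))), pair(e, e))  →  pair(m(pair(pair(c, c), e), c, m(pair(pair(c, c), pair(m(e, e, pair(e, pair(e, c))), e)), pair(m(e, e, e), e), pair(e, e))), pair(e, e))   [R4 at 1.1.2]
3. pair(m(pair(pair(c, c), e), c, m(pair(pair(c, c), pair(m(e, e, pair(e, pair(e, c))), e)), pair(m(e, e, e), e), pair(e, e))), pair(e, e))  →  pair(m(pair(pair(c, c), e), c, pair(m(e, e, pair(e, pair(e, c))), e)), pair(e, e))   [R7 at 1.3]
4. pair(m(pair(pair(c, c), e), c, pair(m(e, e, pair(e, pair(e, c))), e)), pair(e, e))  →  pair(m(pair(pair(c, c), e), c, pair(e, e)), pair(e, e))   [R4 at 1.3.1]
5. pair(m(pair(pair(c, c), e), c, pair(e, e)), pair(e, e))  →  pair(e, pair(e, e))   [R7 at 1]

pair(e, pair(e, e))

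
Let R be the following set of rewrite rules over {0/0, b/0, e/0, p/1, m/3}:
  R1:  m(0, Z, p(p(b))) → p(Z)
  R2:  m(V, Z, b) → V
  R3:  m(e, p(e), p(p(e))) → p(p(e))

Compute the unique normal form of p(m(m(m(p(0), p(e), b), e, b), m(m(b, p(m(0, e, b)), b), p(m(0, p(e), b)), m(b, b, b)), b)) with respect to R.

p(p(0))

1. p(m(m(m(p(0), p(e), b), e, b), m(m(b, p(m(0, e, b)), b), p(m(0, p(e), b)), m(b, b, b)), b))  →  p(m(m(p(0), p(e), b), e, b))   [R2 at 1]
2. p(m(m(p(0), p(e), b), e, b))  →  p(m(p(0), p(e), b))   [R2 at 1]
3. p(m(p(0), p(e), b))  →  p(p(0))   [R2 at 1]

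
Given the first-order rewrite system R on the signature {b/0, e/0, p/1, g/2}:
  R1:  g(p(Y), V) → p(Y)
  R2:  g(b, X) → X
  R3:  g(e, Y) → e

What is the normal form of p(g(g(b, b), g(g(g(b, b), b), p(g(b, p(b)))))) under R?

1. p(g(g(b, b), g(g(g(b, b), b), p(g(b, p(b))))))  →  p(g(b, g(g(g(b, b), b), p(g(b, p(b))))))   [R2 at 1.1]
2. p(g(b, g(g(g(b, b), b), p(g(b, p(b))))))  →  p(g(g(g(b, b), b), p(g(b, p(b)))))   [R2 at 1]
3. p(g(g(g(b, b), b), p(g(b, p(b)))))  →  p(g(g(b, b), p(g(b, p(b)))))   [R2 at 1.1.1]
4. p(g(g(b, b), p(g(b, p(b)))))  →  p(g(b, p(g(b, p(b)))))   [R2 at 1.1]
5. p(g(b, p(g(b, p(b)))))  →  p(p(g(b, p(b))))   [R2 at 1]
6. p(p(g(b, p(b))))  →  p(p(p(b)))   [R2 at 1.1]

p(p(p(b)))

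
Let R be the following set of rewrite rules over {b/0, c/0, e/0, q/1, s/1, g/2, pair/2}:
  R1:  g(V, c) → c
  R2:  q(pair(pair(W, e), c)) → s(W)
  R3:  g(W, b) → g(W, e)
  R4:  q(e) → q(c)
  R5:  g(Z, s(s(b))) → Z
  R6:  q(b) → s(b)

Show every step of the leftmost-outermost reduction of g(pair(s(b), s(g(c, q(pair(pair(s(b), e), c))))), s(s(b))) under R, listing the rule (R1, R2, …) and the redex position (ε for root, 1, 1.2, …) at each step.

1. g(pair(s(b), s(g(c, q(pair(pair(s(b), e), c))))), s(s(b)))  →  pair(s(b), s(g(c, q(pair(pair(s(b), e), c)))))   [R5 at ε]
2. pair(s(b), s(g(c, q(pair(pair(s(b), e), c)))))  →  pair(s(b), s(g(c, s(s(b)))))   [R2 at 2.1.2]
3. pair(s(b), s(g(c, s(s(b)))))  →  pair(s(b), s(c))   [R5 at 2.1]

pair(s(b), s(c))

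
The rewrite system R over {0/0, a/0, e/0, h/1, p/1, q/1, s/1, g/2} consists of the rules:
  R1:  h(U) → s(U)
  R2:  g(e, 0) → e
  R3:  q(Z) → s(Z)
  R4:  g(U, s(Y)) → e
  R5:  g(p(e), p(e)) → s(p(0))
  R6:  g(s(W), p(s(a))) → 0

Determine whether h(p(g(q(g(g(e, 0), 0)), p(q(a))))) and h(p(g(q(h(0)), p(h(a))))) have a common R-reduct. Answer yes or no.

yes — NF(t₁) = s(p(0)), NF(t₂) = s(p(0))

Reduce t₁ = h(p(g(q(g(g(e, 0), 0)), p(q(a))))):
1. h(p(g(q(g(g(e, 0), 0)), p(q(a)))))  →  s(p(g(q(g(g(e, 0), 0)), p(q(a)))))   [R1 at ε]
2. s(p(g(q(g(g(e, 0), 0)), p(q(a)))))  →  s(p(g(s(g(g(e, 0), 0)), p(q(a)))))   [R3 at 1.1.1]
3. s(p(g(s(g(g(e, 0), 0)), p(q(a)))))  →  s(p(g(s(g(e, 0)), p(q(a)))))   [R2 at 1.1.1.1.1]
4. s(p(g(s(g(e, 0)), p(q(a)))))  →  s(p(g(s(e), p(q(a)))))   [R2 at 1.1.1.1]
5. s(p(g(s(e), p(q(a)))))  →  s(p(g(s(e), p(s(a)))))   [R3 at 1.1.2.1]
6. s(p(g(s(e), p(s(a)))))  →  s(p(0))   [R6 at 1.1]

Reduce t₂ = h(p(g(q(h(0)), p(h(a))))):
1. h(p(g(q(h(0)), p(h(a)))))  →  s(p(g(q(h(0)), p(h(a)))))   [R1 at ε]
2. s(p(g(q(h(0)), p(h(a)))))  →  s(p(g(s(h(0)), p(h(a)))))   [R3 at 1.1.1]
3. s(p(g(s(h(0)), p(h(a)))))  →  s(p(g(s(s(0)), p(h(a)))))   [R1 at 1.1.1.1]
4. s(p(g(s(s(0)), p(h(a)))))  →  s(p(g(s(s(0)), p(s(a)))))   [R1 at 1.1.2.1]
5. s(p(g(s(s(0)), p(s(a)))))  →  s(p(0))   [R6 at 1.1]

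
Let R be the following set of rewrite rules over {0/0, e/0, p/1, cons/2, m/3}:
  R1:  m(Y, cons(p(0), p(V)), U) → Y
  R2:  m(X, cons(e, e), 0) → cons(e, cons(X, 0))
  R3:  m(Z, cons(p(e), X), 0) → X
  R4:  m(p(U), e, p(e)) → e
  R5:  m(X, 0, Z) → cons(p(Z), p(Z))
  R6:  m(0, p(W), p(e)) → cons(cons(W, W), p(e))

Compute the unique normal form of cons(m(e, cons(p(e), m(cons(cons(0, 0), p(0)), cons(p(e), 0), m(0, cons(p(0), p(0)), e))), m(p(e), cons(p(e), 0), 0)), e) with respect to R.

1. cons(m(e, cons(p(e), m(cons(cons(0, 0), p(0)), cons(p(e), 0), m(0, cons(p(0), p(0)), e))), m(p(e), cons(p(e), 0), 0)), e)  →  cons(m(e, cons(p(e), m(cons(cons(0, 0), p(0)), cons(p(e), 0), 0)), m(p(e), cons(p(e), 0), 0)), e)   [R1 at 1.2.2.3]
2. cons(m(e, cons(p(e), m(cons(cons(0, 0), p(0)), cons(p(e), 0), 0)), m(p(e), cons(p(e), 0), 0)), e)  →  cons(m(e, cons(p(e), 0), m(p(e), cons(p(e), 0), 0)), e)   [R3 at 1.2.2]
3. cons(m(e, cons(p(e), 0), m(p(e), cons(p(e), 0), 0)), e)  →  cons(m(e, cons(p(e), 0), 0), e)   [R3 at 1.3]
4. cons(m(e, cons(p(e), 0), 0), e)  →  cons(0, e)   [R3 at 1]

cons(0, e)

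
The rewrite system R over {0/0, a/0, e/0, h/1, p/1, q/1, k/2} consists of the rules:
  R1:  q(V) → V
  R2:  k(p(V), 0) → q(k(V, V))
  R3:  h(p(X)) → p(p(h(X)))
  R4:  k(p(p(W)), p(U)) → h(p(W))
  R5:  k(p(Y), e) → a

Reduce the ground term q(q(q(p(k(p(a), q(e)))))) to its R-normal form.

1. q(q(q(p(k(p(a), q(e))))))  →  q(q(p(k(p(a), q(e)))))   [R1 at ε]
2. q(q(p(k(p(a), q(e)))))  →  q(p(k(p(a), q(e))))   [R1 at ε]
3. q(p(k(p(a), q(e))))  →  p(k(p(a), q(e)))   [R1 at ε]
4. p(k(p(a), q(e)))  →  p(k(p(a), e))   [R1 at 1.2]
5. p(k(p(a), e))  →  p(a)   [R5 at 1]

p(a)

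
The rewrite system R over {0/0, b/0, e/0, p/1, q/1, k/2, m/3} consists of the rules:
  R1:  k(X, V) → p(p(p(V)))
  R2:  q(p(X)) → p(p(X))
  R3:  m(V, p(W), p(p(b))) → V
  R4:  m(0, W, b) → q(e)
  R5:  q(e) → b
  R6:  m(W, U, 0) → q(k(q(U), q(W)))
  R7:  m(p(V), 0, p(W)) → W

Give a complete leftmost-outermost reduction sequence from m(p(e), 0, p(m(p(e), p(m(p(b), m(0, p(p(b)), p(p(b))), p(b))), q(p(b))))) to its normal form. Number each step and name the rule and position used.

p(e)

1. m(p(e), 0, p(m(p(e), p(m(p(b), m(0, p(p(b)), p(p(b))), p(b))), q(p(b)))))  →  m(p(e), p(m(p(b), m(0, p(p(b)), p(p(b))), p(b))), q(p(b)))   [R7 at ε]
2. m(p(e), p(m(p(b), m(0, p(p(b)), p(p(b))), p(b))), q(p(b)))  →  m(p(e), p(m(p(b), 0, p(b))), q(p(b)))   [R3 at 2.1.2]
3. m(p(e), p(m(p(b), 0, p(b))), q(p(b)))  →  m(p(e), p(b), q(p(b)))   [R7 at 2.1]
4. m(p(e), p(b), q(p(b)))  →  m(p(e), p(b), p(p(b)))   [R2 at 3]
5. m(p(e), p(b), p(p(b)))  →  p(e)   [R3 at ε]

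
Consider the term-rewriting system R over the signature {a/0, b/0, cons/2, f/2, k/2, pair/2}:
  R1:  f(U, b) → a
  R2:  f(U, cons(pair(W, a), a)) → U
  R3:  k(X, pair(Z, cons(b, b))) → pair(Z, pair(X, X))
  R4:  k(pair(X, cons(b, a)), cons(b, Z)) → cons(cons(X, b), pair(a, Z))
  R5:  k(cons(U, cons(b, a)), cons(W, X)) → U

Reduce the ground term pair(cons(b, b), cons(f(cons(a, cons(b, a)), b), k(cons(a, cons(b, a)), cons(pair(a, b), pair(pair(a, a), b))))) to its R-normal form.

1. pair(cons(b, b), cons(f(cons(a, cons(b, a)), b), k(cons(a, cons(b, a)), cons(pair(a, b), pair(pair(a, a), b)))))  →  pair(cons(b, b), cons(a, k(cons(a, cons(b, a)), cons(pair(a, b), pair(pair(a, a), b)))))   [R1 at 2.1]
2. pair(cons(b, b), cons(a, k(cons(a, cons(b, a)), cons(pair(a, b), pair(pair(a, a), b)))))  →  pair(cons(b, b), cons(a, a))   [R5 at 2.2]

pair(cons(b, b), cons(a, a))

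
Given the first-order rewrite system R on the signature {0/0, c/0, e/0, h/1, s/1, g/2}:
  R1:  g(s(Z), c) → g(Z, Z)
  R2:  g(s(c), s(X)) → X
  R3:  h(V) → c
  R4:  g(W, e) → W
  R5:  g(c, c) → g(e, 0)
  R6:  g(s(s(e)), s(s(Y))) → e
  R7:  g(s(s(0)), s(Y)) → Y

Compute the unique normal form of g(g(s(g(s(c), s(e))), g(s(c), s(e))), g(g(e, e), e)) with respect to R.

1. g(g(s(g(s(c), s(e))), g(s(c), s(e))), g(g(e, e), e))  →  g(g(s(e), g(s(c), s(e))), g(g(e, e), e))   [R2 at 1.1.1]
2. g(g(s(e), g(s(c), s(e))), g(g(e, e), e))  →  g(g(s(e), e), g(g(e, e), e))   [R2 at 1.2]
3. g(g(s(e), e), g(g(e, e), e))  →  g(s(e), g(g(e, e), e))   [R4 at 1]
4. g(s(e), g(g(e, e), e))  →  g(s(e), g(e, e))   [R4 at 2]
5. g(s(e), g(e, e))  →  g(s(e), e)   [R4 at 2]
6. g(s(e), e)  →  s(e)   [R4 at ε]

s(e)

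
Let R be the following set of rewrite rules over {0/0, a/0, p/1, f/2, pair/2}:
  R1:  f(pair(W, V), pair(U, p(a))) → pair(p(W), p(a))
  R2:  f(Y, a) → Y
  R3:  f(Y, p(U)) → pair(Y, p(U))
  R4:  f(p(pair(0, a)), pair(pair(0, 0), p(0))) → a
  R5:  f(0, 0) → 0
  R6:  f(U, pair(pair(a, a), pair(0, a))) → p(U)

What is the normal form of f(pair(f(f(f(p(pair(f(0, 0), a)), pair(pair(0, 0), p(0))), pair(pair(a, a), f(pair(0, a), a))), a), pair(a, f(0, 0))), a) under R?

pair(p(a), pair(a, 0))

1. f(pair(f(f(f(p(pair(f(0, 0), a)), pair(pair(0, 0), p(0))), pair(pair(a, a), f(pair(0, a), a))), a), pair(a, f(0, 0))), a)  →  pair(f(f(f(p(pair(f(0, 0), a)), pair(pair(0, 0), p(0))), pair(pair(a, a), f(pair(0, a), a))), a), pair(a, f(0, 0)))   [R2 at ε]
2. pair(f(f(f(p(pair(f(0, 0), a)), pair(pair(0, 0), p(0))), pair(pair(a, a), f(pair(0, a), a))), a), pair(a, f(0, 0)))  →  pair(f(f(p(pair(f(0, 0), a)), pair(pair(0, 0), p(0))), pair(pair(a, a), f(pair(0, a), a))), pair(a, f(0, 0)))   [R2 at 1]
3. pair(f(f(p(pair(f(0, 0), a)), pair(pair(0, 0), p(0))), pair(pair(a, a), f(pair(0, a), a))), pair(a, f(0, 0)))  →  pair(f(f(p(pair(0, a)), pair(pair(0, 0), p(0))), pair(pair(a, a), f(pair(0, a), a))), pair(a, f(0, 0)))   [R5 at 1.1.1.1.1]
4. pair(f(f(p(pair(0, a)), pair(pair(0, 0), p(0))), pair(pair(a, a), f(pair(0, a), a))), pair(a, f(0, 0)))  →  pair(f(a, pair(pair(a, a), f(pair(0, a), a))), pair(a, f(0, 0)))   [R4 at 1.1]
5. pair(f(a, pair(pair(a, a), f(pair(0, a), a))), pair(a, f(0, 0)))  →  pair(f(a, pair(pair(a, a), pair(0, a))), pair(a, f(0, 0)))   [R2 at 1.2.2]
6. pair(f(a, pair(pair(a, a), pair(0, a))), pair(a, f(0, 0)))  →  pair(p(a), pair(a, f(0, 0)))   [R6 at 1]
7. pair(p(a), pair(a, f(0, 0)))  →  pair(p(a), pair(a, 0))   [R5 at 2.2]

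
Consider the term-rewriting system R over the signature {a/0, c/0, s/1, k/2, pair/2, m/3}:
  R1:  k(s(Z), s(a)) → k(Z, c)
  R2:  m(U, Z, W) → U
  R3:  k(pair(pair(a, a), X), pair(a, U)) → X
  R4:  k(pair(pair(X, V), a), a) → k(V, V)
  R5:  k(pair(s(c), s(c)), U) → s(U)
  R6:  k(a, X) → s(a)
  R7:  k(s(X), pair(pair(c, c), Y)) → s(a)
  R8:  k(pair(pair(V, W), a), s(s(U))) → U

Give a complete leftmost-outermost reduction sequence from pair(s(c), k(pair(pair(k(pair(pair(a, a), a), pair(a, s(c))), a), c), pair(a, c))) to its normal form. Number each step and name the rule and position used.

pair(s(c), c)

1. pair(s(c), k(pair(pair(k(pair(pair(a, a), a), pair(a, s(c))), a), c), pair(a, c)))  →  pair(s(c), k(pair(pair(a, a), c), pair(a, c)))   [R3 at 2.1.1.1]
2. pair(s(c), k(pair(pair(a, a), c), pair(a, c)))  →  pair(s(c), c)   [R3 at 2]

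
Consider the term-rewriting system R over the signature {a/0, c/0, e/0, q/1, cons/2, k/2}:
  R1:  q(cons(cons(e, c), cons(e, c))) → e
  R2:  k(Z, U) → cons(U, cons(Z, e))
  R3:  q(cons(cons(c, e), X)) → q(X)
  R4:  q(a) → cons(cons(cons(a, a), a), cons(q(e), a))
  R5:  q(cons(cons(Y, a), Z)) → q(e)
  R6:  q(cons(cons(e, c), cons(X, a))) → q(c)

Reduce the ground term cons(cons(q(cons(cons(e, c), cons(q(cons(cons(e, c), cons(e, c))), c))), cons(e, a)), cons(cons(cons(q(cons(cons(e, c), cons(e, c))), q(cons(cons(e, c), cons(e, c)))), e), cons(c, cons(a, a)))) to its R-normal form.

1. cons(cons(q(cons(cons(e, c), cons(q(cons(cons(e, c), cons(e, c))), c))), cons(e, a)), cons(cons(cons(q(cons(cons(e, c), cons(e, c))), q(cons(cons(e, c), cons(e, c)))), e), cons(c, cons(a, a))))  →  cons(cons(q(cons(cons(e, c), cons(e, c))), cons(e, a)), cons(cons(cons(q(cons(cons(e, c), cons(e, c))), q(cons(cons(e, c), cons(e, c)))), e), cons(c, cons(a, a))))   [R1 at 1.1.1.2.1]
2. cons(cons(q(cons(cons(e, c), cons(e, c))), cons(e, a)), cons(cons(cons(q(cons(cons(e, c), cons(e, c))), q(cons(cons(e, c), cons(e, c)))), e), cons(c, cons(a, a))))  →  cons(cons(e, cons(e, a)), cons(cons(cons(q(cons(cons(e, c), cons(e, c))), q(cons(cons(e, c), cons(e, c)))), e), cons(c, cons(a, a))))   [R1 at 1.1]
3. cons(cons(e, cons(e, a)), cons(cons(cons(q(cons(cons(e, c), cons(e, c))), q(cons(cons(e, c), cons(e, c)))), e), cons(c, cons(a, a))))  →  cons(cons(e, cons(e, a)), cons(cons(cons(e, q(cons(cons(e, c), cons(e, c)))), e), cons(c, cons(a, a))))   [R1 at 2.1.1.1]
4. cons(cons(e, cons(e, a)), cons(cons(cons(e, q(cons(cons(e, c), cons(e, c)))), e), cons(c, cons(a, a))))  →  cons(cons(e, cons(e, a)), cons(cons(cons(e, e), e), cons(c, cons(a, a))))   [R1 at 2.1.1.2]

cons(cons(e, cons(e, a)), cons(cons(cons(e, e), e), cons(c, cons(a, a))))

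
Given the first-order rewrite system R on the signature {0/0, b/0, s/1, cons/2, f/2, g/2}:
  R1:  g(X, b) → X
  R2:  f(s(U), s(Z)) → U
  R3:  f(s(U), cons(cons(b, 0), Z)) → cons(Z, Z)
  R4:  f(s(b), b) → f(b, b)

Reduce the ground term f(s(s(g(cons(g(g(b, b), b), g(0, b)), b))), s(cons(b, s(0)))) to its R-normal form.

s(cons(b, 0))

1. f(s(s(g(cons(g(g(b, b), b), g(0, b)), b))), s(cons(b, s(0))))  →  s(g(cons(g(g(b, b), b), g(0, b)), b))   [R2 at ε]
2. s(g(cons(g(g(b, b), b), g(0, b)), b))  →  s(cons(g(g(b, b), b), g(0, b)))   [R1 at 1]
3. s(cons(g(g(b, b), b), g(0, b)))  →  s(cons(g(b, b), g(0, b)))   [R1 at 1.1]
4. s(cons(g(b, b), g(0, b)))  →  s(cons(b, g(0, b)))   [R1 at 1.1]
5. s(cons(b, g(0, b)))  →  s(cons(b, 0))   [R1 at 1.2]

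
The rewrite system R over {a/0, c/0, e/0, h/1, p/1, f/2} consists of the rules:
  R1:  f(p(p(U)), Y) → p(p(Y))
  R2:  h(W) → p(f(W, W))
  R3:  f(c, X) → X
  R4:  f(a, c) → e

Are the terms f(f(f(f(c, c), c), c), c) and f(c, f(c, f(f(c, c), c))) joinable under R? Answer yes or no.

Reduce t₁ = f(f(f(f(c, c), c), c), c):
1. f(f(f(f(c, c), c), c), c)  →  f(f(f(c, c), c), c)   [R3 at 1.1.1]
2. f(f(f(c, c), c), c)  →  f(f(c, c), c)   [R3 at 1.1]
3. f(f(c, c), c)  →  f(c, c)   [R3 at 1]
4. f(c, c)  →  c   [R3 at ε]

Reduce t₂ = f(c, f(c, f(f(c, c), c))):
1. f(c, f(c, f(f(c, c), c)))  →  f(c, f(f(c, c), c))   [R3 at ε]
2. f(c, f(f(c, c), c))  →  f(f(c, c), c)   [R3 at ε]
3. f(f(c, c), c)  →  f(c, c)   [R3 at 1]
4. f(c, c)  →  c   [R3 at ε]

yes — NF(t₁) = c, NF(t₂) = c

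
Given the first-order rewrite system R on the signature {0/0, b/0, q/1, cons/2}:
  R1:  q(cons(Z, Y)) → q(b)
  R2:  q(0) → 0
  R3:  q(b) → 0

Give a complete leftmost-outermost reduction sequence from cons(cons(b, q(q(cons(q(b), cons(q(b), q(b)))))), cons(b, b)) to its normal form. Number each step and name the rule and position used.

1. cons(cons(b, q(q(cons(q(b), cons(q(b), q(b)))))), cons(b, b))  →  cons(cons(b, q(q(b))), cons(b, b))   [R1 at 1.2.1]
2. cons(cons(b, q(q(b))), cons(b, b))  →  cons(cons(b, q(0)), cons(b, b))   [R3 at 1.2.1]
3. cons(cons(b, q(0)), cons(b, b))  →  cons(cons(b, 0), cons(b, b))   [R2 at 1.2]

cons(cons(b, 0), cons(b, b))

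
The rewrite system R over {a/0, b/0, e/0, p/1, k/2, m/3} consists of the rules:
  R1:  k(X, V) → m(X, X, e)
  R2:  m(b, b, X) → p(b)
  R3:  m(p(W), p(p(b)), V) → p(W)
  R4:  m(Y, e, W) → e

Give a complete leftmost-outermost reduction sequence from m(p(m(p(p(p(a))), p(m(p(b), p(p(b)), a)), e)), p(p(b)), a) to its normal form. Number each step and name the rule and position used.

1. m(p(m(p(p(p(a))), p(m(p(b), p(p(b)), a)), e)), p(p(b)), a)  →  p(m(p(p(p(a))), p(m(p(b), p(p(b)), a)), e))   [R3 at ε]
2. p(m(p(p(p(a))), p(m(p(b), p(p(b)), a)), e))  →  p(m(p(p(p(a))), p(p(b)), e))   [R3 at 1.2.1]
3. p(m(p(p(p(a))), p(p(b)), e))  →  p(p(p(p(a))))   [R3 at 1]

p(p(p(p(a))))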